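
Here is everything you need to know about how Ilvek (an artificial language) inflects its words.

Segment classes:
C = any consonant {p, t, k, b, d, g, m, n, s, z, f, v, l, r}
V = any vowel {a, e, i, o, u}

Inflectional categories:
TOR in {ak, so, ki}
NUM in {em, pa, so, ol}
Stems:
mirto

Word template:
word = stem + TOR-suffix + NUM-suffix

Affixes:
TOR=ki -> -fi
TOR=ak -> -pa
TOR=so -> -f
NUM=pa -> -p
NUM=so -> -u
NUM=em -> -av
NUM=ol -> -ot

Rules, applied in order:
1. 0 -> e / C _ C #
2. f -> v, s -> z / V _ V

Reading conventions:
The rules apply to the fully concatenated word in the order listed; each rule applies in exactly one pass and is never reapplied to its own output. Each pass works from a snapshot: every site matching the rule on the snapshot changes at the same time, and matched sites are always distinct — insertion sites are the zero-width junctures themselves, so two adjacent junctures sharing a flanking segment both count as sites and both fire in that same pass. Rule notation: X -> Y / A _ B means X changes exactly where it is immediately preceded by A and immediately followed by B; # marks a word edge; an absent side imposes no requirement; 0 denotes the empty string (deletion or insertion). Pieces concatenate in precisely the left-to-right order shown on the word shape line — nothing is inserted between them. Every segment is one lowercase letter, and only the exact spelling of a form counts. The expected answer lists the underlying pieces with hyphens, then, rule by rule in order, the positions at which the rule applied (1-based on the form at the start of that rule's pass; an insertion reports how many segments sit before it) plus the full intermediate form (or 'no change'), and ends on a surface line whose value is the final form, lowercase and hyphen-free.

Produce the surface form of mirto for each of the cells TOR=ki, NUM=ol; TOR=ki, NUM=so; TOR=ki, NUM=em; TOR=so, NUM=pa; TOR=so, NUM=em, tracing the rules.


cell TOR=ki, NUM=ol:
underlying: mirto-fi-ot
1. 0 -> e / C _ C #: no change
2. f -> v, s -> z / V _ V: fires at position(s) 6: mirtoviot
surface: mirtoviot

cell TOR=ki, NUM=so:
underlying: mirto-fi-u
1. 0 -> e / C _ C #: no change
2. f -> v, s -> z / V _ V: fires at position(s) 6: mirtoviu
surface: mirtoviu

cell TOR=ki, NUM=em:
underlying: mirto-fi-av
1. 0 -> e / C _ C #: no change
2. f -> v, s -> z / V _ V: fires at position(s) 6: mirtoviav
surface: mirtoviav

cell TOR=so, NUM=pa:
underlying: mirto-f-p
1. 0 -> e / C _ C #: inserts after position(s) 6: mirtofep
2. f -> v, s -> z / V _ V: fires at position(s) 6: mirtovep
surface: mirtovep

cell TOR=so, NUM=em:
underlying: mirto-f-av
1. 0 -> e / C _ C #: no change
2. f -> v, s -> z / V _ V: fires at position(s) 6: mirtovav
surface: mirtovav


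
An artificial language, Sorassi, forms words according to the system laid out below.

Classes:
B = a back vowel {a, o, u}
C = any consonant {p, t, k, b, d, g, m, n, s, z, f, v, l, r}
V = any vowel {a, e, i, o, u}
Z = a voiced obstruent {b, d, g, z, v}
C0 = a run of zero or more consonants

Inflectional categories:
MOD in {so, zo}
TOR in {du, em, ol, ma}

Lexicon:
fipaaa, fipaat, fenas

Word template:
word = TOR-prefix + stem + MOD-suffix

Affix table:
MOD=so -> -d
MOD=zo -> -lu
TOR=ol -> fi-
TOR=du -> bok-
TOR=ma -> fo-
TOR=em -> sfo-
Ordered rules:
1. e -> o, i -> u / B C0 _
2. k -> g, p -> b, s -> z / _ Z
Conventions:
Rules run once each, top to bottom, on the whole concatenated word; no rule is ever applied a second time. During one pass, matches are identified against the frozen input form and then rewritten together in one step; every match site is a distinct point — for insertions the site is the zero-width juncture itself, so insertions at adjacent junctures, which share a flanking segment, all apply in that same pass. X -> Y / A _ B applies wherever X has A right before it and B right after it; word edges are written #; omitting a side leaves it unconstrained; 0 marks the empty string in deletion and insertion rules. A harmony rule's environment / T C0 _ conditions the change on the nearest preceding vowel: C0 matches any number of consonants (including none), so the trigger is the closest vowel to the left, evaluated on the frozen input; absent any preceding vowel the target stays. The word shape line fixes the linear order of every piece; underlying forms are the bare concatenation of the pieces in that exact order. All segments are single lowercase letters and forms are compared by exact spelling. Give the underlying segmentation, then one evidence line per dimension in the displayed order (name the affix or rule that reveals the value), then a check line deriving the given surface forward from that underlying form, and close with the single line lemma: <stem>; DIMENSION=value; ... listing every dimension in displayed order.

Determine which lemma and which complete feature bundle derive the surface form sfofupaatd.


underlying: sfo-fipaat-d
MOD=so - signalled by the affix -d
TOR=em - signalled by the affix sfo-
check: sfofipaatd -> sfofupaatd -> sfofupaatd
lemma: fipaat; MOD=so; TOR=em


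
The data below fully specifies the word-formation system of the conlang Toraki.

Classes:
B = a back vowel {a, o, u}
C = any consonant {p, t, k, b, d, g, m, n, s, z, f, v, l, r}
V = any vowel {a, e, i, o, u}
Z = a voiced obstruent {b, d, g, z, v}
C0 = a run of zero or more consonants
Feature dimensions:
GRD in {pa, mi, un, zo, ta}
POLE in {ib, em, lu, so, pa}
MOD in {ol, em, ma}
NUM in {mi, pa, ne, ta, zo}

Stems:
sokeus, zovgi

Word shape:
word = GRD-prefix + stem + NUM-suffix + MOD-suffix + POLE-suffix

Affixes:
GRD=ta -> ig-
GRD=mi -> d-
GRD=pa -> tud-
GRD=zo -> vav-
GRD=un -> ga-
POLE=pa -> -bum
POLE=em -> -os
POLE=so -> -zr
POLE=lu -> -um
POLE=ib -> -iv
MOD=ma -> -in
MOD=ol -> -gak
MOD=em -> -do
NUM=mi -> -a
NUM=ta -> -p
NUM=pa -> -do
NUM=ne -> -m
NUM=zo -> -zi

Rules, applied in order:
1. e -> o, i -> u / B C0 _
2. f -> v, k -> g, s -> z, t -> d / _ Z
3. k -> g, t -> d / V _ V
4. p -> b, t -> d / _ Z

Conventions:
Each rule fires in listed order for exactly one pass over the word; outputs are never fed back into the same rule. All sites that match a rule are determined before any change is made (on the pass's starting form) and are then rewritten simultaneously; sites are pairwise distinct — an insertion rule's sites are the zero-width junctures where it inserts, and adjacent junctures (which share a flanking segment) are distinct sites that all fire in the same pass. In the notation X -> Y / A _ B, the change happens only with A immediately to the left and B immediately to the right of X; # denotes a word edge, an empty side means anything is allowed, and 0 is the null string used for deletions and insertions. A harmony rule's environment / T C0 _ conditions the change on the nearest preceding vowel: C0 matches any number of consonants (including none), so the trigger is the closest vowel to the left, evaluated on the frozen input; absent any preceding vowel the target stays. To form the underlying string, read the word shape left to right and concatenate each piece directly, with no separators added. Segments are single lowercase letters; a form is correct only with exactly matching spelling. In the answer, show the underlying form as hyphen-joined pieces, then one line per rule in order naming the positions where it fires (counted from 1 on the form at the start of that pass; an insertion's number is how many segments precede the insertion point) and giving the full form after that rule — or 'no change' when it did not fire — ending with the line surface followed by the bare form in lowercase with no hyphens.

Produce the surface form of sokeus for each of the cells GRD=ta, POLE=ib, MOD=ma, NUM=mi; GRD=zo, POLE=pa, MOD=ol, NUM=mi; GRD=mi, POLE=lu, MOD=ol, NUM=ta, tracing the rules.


cell GRD=ta, POLE=ib, MOD=ma, NUM=mi:
underlying: ig-sokeus-a-in-iv
1. e -> o, i -> u / B C0 _: fires at position(s) 6, 10: igsokousauniv
2. f -> v, k -> g, s -> z, t -> d / _ Z: no change
3. k -> g, t -> d / V _ V: fires at position(s) 5: igsogousauniv
4. p -> b, t -> d / _ Z: no change
surface: igsogousauniv

cell GRD=zo, POLE=pa, MOD=ol, NUM=mi:
underlying: vav-sokeus-a-gak-bum
1. e -> o, i -> u / B C0 _: fires at position(s) 7: vavsokousagakbum
2. f -> v, k -> g, s -> z, t -> d / _ Z: fires at position(s) 13: vavsokousagagbum
3. k -> g, t -> d / V _ V: fires at position(s) 6: vavsogousagagbum
4. p -> b, t -> d / _ Z: no change
surface: vavsogousagagbum

cell GRD=mi, POLE=lu, MOD=ol, NUM=ta:
underlying: d-sokeus-p-gak-um
1. e -> o, i -> u / B C0 _: fires at position(s) 5: dsokouspgakum
2. f -> v, k -> g, s -> z, t -> d / _ Z: no change
3. k -> g, t -> d / V _ V: fires at position(s) 4, 11: dsogouspgagum
4. p -> b, t -> d / _ Z: fires at position(s) 8: dsogousbgagum
surface: dsogousbgagum


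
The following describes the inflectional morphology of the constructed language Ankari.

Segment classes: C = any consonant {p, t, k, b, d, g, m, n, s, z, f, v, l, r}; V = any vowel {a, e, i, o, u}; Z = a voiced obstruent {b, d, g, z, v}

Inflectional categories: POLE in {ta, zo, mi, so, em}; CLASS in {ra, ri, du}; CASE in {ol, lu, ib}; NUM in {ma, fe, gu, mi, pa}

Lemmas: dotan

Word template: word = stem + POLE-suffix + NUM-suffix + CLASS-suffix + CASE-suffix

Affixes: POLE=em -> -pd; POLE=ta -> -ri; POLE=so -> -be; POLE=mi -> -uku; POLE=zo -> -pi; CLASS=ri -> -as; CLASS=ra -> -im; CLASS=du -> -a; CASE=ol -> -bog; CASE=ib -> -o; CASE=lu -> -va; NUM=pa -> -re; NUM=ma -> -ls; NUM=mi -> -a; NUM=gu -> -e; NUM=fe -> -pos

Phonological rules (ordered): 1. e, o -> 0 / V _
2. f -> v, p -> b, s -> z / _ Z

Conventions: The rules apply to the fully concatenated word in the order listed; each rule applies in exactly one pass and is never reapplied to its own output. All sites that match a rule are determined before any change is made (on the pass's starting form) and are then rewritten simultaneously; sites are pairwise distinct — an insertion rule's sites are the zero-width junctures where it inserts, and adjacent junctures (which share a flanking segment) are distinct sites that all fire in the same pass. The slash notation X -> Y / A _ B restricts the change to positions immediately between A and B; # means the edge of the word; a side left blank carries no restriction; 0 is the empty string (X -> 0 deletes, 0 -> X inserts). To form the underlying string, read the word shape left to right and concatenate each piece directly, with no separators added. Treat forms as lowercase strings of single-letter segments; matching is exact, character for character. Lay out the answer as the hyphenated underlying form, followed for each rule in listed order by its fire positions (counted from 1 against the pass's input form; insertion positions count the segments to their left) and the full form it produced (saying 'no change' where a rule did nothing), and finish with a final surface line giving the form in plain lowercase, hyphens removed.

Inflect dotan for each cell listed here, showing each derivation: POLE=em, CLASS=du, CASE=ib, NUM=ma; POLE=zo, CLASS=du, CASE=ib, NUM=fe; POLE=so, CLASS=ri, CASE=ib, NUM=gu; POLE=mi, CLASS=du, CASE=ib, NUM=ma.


cell POLE=em, CLASS=du, CASE=ib, NUM=ma:
underlying: dotan-pd-ls-a-o
1. e, o -> 0 / V _: fires at position(s) 11: dotanpdlsa
2. f -> v, p -> b, s -> z / _ Z: fires at position(s) 6: dotanbdlsa
surface: dotanbdlsa

cell POLE=zo, CLASS=du, CASE=ib, NUM=fe:
underlying: dotan-pi-pos-a-o
1. e, o -> 0 / V _: fires at position(s) 12: dotanpiposa
2. f -> v, p -> b, s -> z / _ Z: no change
surface: dotanpiposa

cell POLE=so, CLASS=ri, CASE=ib, NUM=gu:
underlying: dotan-be-e-as-o
1. e, o -> 0 / V _: fires at position(s) 8: dotanbeaso
2. f -> v, p -> b, s -> z / _ Z: no change
surface: dotanbeaso

cell POLE=mi, CLASS=du, CASE=ib, NUM=ma:
underlying: dotan-uku-ls-a-o
1. e, o -> 0 / V _: fires at position(s) 12: dotanukulsa
2. f -> v, p -> b, s -> z / _ Z: no change
surface: dotanukulsa


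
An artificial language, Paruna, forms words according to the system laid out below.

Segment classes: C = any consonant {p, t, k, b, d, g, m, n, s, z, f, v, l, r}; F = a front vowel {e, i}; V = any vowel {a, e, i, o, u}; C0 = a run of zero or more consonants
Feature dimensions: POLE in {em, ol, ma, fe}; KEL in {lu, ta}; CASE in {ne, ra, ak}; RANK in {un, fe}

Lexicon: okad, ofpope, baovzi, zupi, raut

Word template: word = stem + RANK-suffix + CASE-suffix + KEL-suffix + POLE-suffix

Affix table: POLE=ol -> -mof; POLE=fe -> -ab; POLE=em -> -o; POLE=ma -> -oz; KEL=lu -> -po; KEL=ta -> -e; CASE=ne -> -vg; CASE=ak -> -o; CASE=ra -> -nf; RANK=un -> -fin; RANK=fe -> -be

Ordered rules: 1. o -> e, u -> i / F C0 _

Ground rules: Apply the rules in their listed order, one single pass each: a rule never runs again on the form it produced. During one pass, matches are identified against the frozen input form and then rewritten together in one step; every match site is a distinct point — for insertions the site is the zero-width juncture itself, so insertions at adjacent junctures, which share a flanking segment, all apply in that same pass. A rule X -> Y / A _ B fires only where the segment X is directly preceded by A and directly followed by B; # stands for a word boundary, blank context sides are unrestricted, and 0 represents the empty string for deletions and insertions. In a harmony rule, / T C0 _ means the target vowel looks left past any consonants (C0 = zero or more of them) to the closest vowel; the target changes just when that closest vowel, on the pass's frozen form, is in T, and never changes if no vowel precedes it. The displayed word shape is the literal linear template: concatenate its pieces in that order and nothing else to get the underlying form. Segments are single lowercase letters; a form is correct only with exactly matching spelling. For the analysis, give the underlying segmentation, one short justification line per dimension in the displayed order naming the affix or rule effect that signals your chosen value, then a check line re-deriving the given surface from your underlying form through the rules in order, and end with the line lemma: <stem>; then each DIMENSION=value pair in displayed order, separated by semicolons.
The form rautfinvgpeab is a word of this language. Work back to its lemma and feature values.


underlying: raut-fin-vg-po-ab
POLE=fe - signalled by the affix -ab
KEL=lu - signalled by the affix -po
CASE=ne - signalled by the affix -vg
RANK=un - signalled by the affix -fin
check: rautfinvgpoab -> rautfinvgpeab
lemma: raut; POLE=fe; KEL=lu; CASE=ne; RANK=un


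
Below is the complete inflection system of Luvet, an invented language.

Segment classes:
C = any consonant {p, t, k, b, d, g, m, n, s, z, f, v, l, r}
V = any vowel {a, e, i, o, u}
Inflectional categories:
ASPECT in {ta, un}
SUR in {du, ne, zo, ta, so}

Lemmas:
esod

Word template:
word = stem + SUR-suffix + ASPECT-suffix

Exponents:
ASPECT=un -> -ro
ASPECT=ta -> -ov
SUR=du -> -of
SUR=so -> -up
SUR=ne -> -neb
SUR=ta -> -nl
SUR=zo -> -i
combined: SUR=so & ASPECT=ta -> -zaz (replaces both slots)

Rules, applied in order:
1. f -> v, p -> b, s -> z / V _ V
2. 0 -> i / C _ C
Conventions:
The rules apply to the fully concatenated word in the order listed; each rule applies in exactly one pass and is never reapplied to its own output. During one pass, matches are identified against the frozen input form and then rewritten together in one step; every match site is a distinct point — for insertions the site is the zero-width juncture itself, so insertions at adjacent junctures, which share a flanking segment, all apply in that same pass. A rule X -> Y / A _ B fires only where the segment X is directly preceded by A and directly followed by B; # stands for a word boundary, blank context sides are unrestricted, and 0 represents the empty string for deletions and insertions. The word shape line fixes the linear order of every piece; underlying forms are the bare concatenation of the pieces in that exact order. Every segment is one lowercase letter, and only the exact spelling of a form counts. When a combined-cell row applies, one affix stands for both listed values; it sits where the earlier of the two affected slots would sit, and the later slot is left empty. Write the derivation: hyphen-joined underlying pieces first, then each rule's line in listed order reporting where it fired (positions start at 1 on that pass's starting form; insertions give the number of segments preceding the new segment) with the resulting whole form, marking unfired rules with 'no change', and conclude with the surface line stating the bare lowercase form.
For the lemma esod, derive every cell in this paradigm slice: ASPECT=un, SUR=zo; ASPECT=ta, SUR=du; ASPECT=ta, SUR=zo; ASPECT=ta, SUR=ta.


cell ASPECT=un, SUR=zo:
underlying: esod-i-ro
1. f -> v, p -> b, s -> z / V _ V: fires at position(s) 2: ezodiro
2. 0 -> i / C _ C: no change
surface: ezodiro

cell ASPECT=ta, SUR=du:
underlying: esod-of-ov
1. f -> v, p -> b, s -> z / V _ V: fires at position(s) 2, 6: ezodovov
2. 0 -> i / C _ C: no change
surface: ezodovov

cell ASPECT=ta, SUR=zo:
underlying: esod-i-ov
1. f -> v, p -> b, s -> z / V _ V: fires at position(s) 2: ezodiov
2. 0 -> i / C _ C: no change
surface: ezodiov

cell ASPECT=ta, SUR=ta:
underlying: esod-nl-ov
1. f -> v, p -> b, s -> z / V _ V: fires at position(s) 2: ezodnlov
2. 0 -> i / C _ C: inserts after position(s) 4, 5: ezodinilov
surface: ezodinilov


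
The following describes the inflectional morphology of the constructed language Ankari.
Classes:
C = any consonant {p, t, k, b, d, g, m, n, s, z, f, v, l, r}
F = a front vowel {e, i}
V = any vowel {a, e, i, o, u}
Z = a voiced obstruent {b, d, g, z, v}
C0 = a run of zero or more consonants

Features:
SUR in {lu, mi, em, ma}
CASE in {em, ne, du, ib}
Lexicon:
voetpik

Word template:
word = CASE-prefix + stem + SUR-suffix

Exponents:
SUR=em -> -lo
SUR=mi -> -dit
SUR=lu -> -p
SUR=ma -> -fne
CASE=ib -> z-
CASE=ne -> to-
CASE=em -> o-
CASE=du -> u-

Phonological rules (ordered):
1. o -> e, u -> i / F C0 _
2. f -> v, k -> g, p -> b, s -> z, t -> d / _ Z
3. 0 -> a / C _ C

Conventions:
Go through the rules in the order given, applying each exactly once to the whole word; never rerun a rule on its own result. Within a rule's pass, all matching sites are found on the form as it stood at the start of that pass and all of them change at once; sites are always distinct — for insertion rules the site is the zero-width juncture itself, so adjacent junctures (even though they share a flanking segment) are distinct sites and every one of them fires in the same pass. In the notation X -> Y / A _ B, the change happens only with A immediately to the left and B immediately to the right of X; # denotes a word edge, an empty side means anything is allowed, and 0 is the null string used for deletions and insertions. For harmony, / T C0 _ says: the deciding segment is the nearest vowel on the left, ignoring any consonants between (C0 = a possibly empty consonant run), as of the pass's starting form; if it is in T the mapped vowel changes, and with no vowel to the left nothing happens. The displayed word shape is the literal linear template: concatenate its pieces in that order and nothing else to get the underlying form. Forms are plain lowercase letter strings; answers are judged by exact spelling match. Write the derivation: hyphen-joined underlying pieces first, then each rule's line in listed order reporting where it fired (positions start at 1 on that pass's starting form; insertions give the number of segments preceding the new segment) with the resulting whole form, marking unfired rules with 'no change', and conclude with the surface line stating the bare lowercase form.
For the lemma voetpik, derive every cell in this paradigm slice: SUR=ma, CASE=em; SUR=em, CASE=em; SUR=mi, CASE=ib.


cell SUR=ma, CASE=em:
underlying: o-voetpik-fne
1. o -> e, u -> i / F C0 _: no change
2. f -> v, k -> g, p -> b, s -> z, t -> d / _ Z: no change
3. 0 -> a / C _ C: inserts after position(s) 5, 8, 9: ovoetapikafane
surface: ovoetapikafane

cell SUR=em, CASE=em:
underlying: o-voetpik-lo
1. o -> e, u -> i / F C0 _: fires at position(s) 10: ovoetpikle
2. f -> v, k -> g, p -> b, s -> z, t -> d / _ Z: no change
3. 0 -> a / C _ C: inserts after position(s) 5, 8: ovoetapikale
surface: ovoetapikale

cell SUR=mi, CASE=ib:
underlying: z-voetpik-dit
1. o -> e, u -> i / F C0 _: no change
2. f -> v, k -> g, p -> b, s -> z, t -> d / _ Z: fires at position(s) 8: zvoetpigdit
3. 0 -> a / C _ C: inserts after position(s) 1, 5, 8: zavoetapigadit
surface: zavoetapigadit


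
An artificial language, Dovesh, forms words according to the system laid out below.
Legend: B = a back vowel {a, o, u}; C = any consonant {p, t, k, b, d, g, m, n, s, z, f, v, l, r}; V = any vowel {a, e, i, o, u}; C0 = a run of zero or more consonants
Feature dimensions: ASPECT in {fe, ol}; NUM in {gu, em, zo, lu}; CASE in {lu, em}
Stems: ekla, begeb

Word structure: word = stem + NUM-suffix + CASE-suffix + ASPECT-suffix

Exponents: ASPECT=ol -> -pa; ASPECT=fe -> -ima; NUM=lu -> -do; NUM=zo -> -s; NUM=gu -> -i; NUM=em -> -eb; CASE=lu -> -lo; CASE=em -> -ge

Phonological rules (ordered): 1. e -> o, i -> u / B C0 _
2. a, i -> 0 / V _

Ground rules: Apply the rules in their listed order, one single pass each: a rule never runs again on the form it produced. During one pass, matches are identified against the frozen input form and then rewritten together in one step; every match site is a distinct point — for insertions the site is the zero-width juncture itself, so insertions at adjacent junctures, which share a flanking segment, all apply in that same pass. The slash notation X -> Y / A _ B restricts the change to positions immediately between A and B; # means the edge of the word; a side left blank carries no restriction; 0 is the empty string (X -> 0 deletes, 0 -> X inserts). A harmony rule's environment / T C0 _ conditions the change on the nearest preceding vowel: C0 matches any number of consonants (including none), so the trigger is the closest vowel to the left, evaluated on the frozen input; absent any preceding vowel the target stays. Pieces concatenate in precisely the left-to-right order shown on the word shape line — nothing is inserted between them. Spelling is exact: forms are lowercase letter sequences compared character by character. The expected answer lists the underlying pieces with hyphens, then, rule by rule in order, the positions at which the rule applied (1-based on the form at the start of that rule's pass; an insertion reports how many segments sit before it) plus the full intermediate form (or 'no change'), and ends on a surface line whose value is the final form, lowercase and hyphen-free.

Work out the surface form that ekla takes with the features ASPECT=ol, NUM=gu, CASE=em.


underlying: ekla-i-ge-pa
1. e -> o, i -> u / B C0 _: fires at position(s) 5: eklaugepa
2. a, i -> 0 / V _: no change
surface: eklaugepa


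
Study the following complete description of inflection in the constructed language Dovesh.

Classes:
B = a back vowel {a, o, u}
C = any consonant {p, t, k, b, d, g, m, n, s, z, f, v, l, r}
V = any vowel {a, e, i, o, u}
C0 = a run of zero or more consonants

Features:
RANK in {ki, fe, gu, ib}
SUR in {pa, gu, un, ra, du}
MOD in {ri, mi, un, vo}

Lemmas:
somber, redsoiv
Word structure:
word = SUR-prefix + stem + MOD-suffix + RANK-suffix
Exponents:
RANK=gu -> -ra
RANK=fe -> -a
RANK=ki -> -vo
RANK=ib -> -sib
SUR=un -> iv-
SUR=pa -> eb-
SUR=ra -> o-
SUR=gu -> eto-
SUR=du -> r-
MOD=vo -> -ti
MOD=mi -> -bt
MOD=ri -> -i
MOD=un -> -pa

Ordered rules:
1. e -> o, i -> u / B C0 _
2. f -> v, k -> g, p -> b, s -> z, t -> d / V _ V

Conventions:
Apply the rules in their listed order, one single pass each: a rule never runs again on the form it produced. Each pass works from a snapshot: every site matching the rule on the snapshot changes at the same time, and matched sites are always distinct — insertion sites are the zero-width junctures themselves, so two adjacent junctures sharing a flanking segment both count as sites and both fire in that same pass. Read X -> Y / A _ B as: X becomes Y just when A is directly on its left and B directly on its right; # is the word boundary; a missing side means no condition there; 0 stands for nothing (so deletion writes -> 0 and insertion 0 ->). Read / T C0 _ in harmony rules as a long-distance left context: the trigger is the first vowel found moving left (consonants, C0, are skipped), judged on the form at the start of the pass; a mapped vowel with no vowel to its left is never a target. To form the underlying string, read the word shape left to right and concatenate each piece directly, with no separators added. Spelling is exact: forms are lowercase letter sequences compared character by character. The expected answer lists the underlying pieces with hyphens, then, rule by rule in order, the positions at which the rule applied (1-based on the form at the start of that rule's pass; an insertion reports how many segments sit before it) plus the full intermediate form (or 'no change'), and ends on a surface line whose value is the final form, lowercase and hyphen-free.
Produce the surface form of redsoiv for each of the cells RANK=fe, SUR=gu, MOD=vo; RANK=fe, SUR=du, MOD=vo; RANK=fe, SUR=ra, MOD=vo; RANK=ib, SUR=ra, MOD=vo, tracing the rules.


cell RANK=fe, SUR=gu, MOD=vo:
underlying: eto-redsoiv-ti-a
1. e -> o, i -> u / B C0 _: fires at position(s) 5, 9: etorodsouvtia
2. f -> v, k -> g, p -> b, s -> z, t -> d / V _ V: fires at position(s) 2: edorodsouvtia
surface: edorodsouvtia

cell RANK=fe, SUR=du, MOD=vo:
underlying: r-redsoiv-ti-a
1. e -> o, i -> u / B C0 _: fires at position(s) 7: rredsouvtia
2. f -> v, k -> g, p -> b, s -> z, t -> d / V _ V: no change
surface: rredsouvtia

cell RANK=fe, SUR=ra, MOD=vo:
underlying: o-redsoiv-ti-a
1. e -> o, i -> u / B C0 _: fires at position(s) 3, 7: orodsouvtia
2. f -> v, k -> g, p -> b, s -> z, t -> d / V _ V: no change
surface: orodsouvtia

cell RANK=ib, SUR=ra, MOD=vo:
underlying: o-redsoiv-ti-sib
1. e -> o, i -> u / B C0 _: fires at position(s) 3, 7: orodsouvtisib
2. f -> v, k -> g, p -> b, s -> z, t -> d / V _ V: fires at position(s) 11: orodsouvtizib
surface: orodsouvtizib


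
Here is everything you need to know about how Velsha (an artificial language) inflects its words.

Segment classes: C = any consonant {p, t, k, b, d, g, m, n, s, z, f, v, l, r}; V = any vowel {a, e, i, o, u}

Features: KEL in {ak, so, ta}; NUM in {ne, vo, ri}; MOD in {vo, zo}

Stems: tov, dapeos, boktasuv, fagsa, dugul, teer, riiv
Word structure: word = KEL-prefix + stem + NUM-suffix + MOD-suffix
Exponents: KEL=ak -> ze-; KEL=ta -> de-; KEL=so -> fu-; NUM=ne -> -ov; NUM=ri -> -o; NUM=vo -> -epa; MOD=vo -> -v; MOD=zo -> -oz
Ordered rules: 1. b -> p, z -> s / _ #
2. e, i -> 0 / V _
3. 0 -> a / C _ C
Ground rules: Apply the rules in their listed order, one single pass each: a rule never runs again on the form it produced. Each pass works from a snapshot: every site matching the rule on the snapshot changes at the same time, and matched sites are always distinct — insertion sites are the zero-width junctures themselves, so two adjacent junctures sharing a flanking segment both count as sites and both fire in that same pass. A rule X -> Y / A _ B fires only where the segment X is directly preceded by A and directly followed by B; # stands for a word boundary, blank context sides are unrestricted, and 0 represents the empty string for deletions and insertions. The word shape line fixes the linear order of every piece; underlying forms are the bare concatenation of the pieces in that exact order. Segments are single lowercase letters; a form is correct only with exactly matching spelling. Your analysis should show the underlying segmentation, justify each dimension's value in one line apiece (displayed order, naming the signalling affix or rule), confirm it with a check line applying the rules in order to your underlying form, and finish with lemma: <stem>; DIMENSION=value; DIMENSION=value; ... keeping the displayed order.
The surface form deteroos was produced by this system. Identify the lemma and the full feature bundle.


underlying: de-teer-o-oz
KEL=ta - signalled by the affix de-
NUM=ri - signalled by the affix -o
MOD=zo - signalled by the affix -oz
check: deteerooz -> deteeroos -> deteroos -> deteroos
lemma: teer; KEL=ta; NUM=ri; MOD=zo


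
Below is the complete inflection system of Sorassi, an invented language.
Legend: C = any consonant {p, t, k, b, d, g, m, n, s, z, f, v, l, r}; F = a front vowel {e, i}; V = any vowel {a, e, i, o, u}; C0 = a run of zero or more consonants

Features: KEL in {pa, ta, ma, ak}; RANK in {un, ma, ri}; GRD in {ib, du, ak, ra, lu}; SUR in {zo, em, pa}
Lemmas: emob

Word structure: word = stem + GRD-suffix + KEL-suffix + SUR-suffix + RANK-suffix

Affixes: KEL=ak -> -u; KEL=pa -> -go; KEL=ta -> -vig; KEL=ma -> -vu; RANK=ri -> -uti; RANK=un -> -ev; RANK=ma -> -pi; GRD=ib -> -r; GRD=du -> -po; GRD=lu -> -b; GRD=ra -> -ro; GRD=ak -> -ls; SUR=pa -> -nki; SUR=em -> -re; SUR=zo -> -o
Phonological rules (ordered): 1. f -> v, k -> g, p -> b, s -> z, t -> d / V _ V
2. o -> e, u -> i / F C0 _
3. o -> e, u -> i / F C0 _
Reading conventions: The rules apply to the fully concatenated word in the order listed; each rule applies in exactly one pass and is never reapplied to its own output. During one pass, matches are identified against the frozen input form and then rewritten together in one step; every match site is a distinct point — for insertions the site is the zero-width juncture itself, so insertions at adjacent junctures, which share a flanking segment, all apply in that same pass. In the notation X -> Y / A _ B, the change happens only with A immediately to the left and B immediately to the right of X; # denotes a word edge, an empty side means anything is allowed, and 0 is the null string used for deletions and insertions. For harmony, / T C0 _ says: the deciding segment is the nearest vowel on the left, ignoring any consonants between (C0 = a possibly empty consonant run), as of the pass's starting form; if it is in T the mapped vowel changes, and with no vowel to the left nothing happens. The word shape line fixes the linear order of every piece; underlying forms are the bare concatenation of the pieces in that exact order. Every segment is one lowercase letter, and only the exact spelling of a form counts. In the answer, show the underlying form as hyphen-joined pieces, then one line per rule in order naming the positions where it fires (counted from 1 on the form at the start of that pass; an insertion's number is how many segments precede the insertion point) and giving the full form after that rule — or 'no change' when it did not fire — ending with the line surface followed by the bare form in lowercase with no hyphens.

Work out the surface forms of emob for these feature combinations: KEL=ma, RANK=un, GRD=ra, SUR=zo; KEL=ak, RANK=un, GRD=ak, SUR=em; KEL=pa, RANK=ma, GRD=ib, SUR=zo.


cell KEL=ma, RANK=un, GRD=ra, SUR=zo:
underlying: emob-ro-vu-o-ev
1. f -> v, k -> g, p -> b, s -> z, t -> d / V _ V: no change
2. o -> e, u -> i / F C0 _: fires at position(s) 3: emebrovuoev
3. o -> e, u -> i / F C0 _: fires at position(s) 6: emebrevuoev
surface: emebrevuoev

cell KEL=ak, RANK=un, GRD=ak, SUR=em:
underlying: emob-ls-u-re-ev
1. f -> v, k -> g, p -> b, s -> z, t -> d / V _ V: no change
2. o -> e, u -> i / F C0 _: fires at position(s) 3: emeblsureev
3. o -> e, u -> i / F C0 _: fires at position(s) 7: emeblsireev
surface: emeblsireev

cell KEL=pa, RANK=ma, GRD=ib, SUR=zo:
underlying: emob-r-go-o-pi
1. f -> v, k -> g, p -> b, s -> z, t -> d / V _ V: fires at position(s) 9: emobrgoobi
2. o -> e, u -> i / F C0 _: fires at position(s) 3: emebrgoobi
3. o -> e, u -> i / F C0 _: fires at position(s) 7: emebrgeobi
surface: emebrgeobi


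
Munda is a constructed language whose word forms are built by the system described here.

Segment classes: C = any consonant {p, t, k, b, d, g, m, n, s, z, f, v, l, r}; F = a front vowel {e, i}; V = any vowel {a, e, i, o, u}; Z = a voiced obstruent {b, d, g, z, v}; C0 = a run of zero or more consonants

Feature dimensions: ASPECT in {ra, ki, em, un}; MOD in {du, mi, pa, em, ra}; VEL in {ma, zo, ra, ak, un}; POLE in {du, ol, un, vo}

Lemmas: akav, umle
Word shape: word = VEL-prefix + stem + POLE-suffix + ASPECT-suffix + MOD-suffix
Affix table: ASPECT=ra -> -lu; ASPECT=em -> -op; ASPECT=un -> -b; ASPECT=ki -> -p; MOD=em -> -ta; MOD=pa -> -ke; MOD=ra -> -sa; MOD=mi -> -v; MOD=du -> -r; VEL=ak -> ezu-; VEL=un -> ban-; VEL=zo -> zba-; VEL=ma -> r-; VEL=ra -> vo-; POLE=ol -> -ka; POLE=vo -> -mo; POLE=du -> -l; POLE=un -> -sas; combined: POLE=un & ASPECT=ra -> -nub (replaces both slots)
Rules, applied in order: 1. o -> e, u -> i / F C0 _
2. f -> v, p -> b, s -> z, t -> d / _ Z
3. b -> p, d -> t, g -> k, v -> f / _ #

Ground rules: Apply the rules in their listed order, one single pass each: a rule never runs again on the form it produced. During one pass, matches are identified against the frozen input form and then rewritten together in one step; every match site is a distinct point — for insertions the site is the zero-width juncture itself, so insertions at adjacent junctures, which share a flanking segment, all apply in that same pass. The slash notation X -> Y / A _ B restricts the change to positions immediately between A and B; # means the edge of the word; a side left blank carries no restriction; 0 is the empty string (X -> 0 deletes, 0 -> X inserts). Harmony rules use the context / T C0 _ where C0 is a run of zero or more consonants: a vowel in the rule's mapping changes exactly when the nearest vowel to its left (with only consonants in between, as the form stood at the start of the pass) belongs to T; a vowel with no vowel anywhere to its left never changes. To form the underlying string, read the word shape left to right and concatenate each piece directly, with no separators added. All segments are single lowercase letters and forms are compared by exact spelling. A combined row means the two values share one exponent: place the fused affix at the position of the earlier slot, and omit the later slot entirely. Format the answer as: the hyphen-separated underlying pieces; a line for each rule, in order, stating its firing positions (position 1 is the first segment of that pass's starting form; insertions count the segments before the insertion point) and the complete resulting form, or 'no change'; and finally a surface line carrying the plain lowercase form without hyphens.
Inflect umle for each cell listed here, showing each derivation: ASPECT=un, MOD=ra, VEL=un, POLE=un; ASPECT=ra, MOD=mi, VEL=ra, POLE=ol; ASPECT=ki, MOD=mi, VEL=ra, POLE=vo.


cell ASPECT=un, MOD=ra, VEL=un, POLE=un:
underlying: ban-umle-sas-b-sa
1. o -> e, u -> i / F C0 _: no change
2. f -> v, p -> b, s -> z, t -> d / _ Z: fires at position(s) 10: banumlesazbsa
3. b -> p, d -> t, g -> k, v -> f / _ #: no change
surface: banumlesazbsa

cell ASPECT=ra, MOD=mi, VEL=ra, POLE=ol:
underlying: vo-umle-ka-lu-v
1. o -> e, u -> i / F C0 _: no change
2. f -> v, p -> b, s -> z, t -> d / _ Z: no change
3. b -> p, d -> t, g -> k, v -> f / _ #: fires at position(s) 11: voumlekaluf
surface: voumlekaluf

cell ASPECT=ki, MOD=mi, VEL=ra, POLE=vo:
underlying: vo-umle-mo-p-v
1. o -> e, u -> i / F C0 _: fires at position(s) 8: voumlemepv
2. f -> v, p -> b, s -> z, t -> d / _ Z: fires at position(s) 9: voumlemebv
3. b -> p, d -> t, g -> k, v -> f / _ #: fires at position(s) 10: voumlemebf
surface: voumlemebf


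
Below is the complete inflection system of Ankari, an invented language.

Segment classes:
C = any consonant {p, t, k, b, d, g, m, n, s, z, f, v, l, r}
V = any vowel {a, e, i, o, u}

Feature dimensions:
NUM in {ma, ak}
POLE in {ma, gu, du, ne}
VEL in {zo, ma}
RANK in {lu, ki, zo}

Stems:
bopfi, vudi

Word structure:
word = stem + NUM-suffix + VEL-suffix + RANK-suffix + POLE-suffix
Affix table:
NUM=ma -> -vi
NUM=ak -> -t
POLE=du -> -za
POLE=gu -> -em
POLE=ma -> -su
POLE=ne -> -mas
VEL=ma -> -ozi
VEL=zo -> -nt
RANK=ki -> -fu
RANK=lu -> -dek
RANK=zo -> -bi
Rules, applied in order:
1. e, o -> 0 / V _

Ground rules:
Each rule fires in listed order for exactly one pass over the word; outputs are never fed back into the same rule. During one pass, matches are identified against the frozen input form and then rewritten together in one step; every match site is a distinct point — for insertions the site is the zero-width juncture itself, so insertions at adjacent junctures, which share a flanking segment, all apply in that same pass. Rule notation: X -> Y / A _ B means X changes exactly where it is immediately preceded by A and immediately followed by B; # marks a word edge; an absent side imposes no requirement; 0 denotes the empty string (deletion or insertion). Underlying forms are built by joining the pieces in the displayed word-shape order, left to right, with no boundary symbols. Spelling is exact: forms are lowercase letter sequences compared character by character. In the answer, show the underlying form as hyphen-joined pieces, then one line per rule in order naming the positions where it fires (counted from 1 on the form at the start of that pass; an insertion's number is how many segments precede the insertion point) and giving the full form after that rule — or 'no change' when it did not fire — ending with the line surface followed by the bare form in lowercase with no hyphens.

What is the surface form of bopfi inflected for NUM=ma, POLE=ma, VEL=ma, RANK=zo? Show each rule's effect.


underlying: bopfi-vi-ozi-bi-su
1. e, o -> 0 / V _: fires at position(s) 8: bopfivizibisu
surface: bopfivizibisu


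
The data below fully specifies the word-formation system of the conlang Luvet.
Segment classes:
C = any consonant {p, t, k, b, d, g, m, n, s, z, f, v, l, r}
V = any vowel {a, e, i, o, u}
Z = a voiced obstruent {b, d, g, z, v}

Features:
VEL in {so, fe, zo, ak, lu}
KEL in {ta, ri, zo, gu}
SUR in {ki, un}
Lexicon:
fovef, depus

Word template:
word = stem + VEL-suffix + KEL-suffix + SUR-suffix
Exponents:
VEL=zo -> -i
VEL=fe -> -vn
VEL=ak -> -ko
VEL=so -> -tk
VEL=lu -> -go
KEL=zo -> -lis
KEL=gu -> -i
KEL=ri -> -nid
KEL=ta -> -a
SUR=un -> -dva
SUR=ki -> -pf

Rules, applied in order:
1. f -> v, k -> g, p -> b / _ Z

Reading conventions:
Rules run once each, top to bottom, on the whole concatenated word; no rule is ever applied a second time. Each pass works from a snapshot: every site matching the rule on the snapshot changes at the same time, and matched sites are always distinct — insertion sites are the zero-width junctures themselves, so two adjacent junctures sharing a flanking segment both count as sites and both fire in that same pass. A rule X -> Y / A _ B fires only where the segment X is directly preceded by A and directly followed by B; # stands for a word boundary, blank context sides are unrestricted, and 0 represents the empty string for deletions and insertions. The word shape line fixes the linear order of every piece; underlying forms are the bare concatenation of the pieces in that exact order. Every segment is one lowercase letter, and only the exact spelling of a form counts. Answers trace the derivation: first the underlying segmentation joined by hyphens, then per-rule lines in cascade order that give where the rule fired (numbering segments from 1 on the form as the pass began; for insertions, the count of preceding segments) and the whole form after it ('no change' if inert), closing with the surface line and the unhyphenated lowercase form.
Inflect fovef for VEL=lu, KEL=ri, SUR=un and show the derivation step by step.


underlying: fovef-go-nid-dva
1. f -> v, k -> g, p -> b / _ Z: fires at position(s) 5: fovevgoniddva
surface: fovevgoniddva


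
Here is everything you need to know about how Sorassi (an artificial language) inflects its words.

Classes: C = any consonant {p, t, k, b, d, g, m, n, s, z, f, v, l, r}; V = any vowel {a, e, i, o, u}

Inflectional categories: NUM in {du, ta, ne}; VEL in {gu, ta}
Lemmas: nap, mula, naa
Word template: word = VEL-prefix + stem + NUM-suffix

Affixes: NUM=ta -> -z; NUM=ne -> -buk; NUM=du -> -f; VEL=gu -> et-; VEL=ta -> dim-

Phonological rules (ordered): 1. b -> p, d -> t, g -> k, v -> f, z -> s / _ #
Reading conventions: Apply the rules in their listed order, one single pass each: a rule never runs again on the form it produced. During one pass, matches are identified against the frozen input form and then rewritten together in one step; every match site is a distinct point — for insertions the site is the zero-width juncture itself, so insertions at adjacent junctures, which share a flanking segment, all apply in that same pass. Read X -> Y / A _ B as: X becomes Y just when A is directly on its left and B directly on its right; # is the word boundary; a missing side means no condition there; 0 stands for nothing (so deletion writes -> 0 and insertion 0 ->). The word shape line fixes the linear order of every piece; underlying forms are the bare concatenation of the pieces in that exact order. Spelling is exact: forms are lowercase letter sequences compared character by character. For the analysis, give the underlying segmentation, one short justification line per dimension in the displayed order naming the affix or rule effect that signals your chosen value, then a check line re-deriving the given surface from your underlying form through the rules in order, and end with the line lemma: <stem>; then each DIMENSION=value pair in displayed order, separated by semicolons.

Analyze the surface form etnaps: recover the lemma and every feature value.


underlying: et-nap-z
NUM=ta - signalled by the affix -z
VEL=gu - signalled by the affix et-
check: etnapz -> etnaps
lemma: nap; NUM=ta; VEL=gu
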